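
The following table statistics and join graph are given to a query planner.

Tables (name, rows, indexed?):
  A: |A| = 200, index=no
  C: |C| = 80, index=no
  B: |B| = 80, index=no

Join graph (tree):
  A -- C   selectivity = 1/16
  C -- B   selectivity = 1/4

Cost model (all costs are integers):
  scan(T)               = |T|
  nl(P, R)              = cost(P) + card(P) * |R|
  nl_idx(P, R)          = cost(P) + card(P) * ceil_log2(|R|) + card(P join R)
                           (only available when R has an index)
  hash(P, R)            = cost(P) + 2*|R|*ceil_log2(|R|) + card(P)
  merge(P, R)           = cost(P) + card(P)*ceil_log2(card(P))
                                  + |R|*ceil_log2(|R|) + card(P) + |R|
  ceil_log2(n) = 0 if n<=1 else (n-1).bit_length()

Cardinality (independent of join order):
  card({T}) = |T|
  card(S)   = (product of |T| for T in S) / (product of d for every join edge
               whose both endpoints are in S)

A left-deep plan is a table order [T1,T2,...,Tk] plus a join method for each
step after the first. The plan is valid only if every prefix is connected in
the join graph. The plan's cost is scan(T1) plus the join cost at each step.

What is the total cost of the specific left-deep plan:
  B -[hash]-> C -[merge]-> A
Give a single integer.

22280

step 1: scan B: cost=80, card=80
step 2: join C via hash
    card(P join C) = 80*80/(4) = 1600
    cost = 80 + 2*80*7 + 80 = 1280
step 3: join A via merge
    card(P join A) = 1600*200/(16) = 20000
    cost = 1280 + 1600*11 + 200*8 + 1600 + 200 = 22280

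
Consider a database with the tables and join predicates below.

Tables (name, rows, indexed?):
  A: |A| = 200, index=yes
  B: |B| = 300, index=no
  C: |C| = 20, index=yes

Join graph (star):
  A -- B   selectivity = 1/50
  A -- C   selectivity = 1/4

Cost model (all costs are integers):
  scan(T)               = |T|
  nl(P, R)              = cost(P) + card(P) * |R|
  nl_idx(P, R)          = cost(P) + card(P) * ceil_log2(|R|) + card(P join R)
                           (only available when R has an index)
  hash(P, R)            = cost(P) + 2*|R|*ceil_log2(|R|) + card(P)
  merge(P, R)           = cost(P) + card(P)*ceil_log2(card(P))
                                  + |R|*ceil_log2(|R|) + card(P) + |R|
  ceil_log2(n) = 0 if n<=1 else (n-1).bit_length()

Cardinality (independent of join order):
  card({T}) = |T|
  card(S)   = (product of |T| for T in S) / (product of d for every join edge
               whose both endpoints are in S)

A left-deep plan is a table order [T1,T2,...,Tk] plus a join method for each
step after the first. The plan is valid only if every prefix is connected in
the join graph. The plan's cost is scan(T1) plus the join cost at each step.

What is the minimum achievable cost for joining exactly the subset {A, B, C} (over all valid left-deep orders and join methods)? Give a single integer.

5200

Selinger DP over subsets of {A,B,C}:
  {A}: scan cost=200, card=200
  {B}: scan cost=300, card=300
  {C}: scan cost=20, card=20
  {AB}: card=1200; try (A,hash)→3800, (A,nl_idx)→3900, (B,merge)→5000, (A,merge)→5100, (B,hash)→5800, (B,nl)→60200 …(+1); best=3800 via (A,hash)
  {AC}: card=1000; try (C,hash)→600, (A,nl_idx)→1180, (A,merge)→1940, (C,merge)→2120, (C,nl_idx)→2200, (A,hash)→3240 …(+2); best=600 via (C,hash)
  {ABC}: card=6000; try (C,hash)→5200, (B,hash)→7000, (B,merge)→14600, (C,nl_idx)→15800, (C,merge)→18320, (C,nl)→27800 …(+1); best=5200 via (C,hash)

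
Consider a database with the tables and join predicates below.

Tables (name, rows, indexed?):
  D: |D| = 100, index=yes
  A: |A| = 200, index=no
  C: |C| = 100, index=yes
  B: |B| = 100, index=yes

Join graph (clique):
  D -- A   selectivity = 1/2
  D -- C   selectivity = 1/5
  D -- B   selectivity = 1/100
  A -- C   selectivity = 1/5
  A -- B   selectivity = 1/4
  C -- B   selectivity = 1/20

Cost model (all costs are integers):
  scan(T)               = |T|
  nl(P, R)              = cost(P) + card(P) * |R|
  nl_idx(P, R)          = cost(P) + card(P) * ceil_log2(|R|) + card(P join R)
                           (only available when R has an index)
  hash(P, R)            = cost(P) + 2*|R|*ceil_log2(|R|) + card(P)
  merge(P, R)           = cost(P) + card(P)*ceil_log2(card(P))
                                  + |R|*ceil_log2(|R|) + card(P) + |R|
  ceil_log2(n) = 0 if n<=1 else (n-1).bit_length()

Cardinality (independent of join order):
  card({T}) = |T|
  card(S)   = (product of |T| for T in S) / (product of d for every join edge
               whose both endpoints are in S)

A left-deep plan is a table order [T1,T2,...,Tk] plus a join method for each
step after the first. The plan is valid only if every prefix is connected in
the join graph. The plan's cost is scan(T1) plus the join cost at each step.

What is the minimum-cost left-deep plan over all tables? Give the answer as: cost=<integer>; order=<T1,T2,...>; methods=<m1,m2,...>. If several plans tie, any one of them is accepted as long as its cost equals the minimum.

Selinger DP (subsets sized 1..n):
  {D}: scan cost=100, card=100
  {A}: scan cost=200, card=200
  {C}: scan cost=100, card=100
  {B}: scan cost=100, card=100
  {AD}: card=10000; try (D,hash)→1800, (A,merge)→2700, (D,merge)→2800, (A,hash)→3400, (D,nl_idx)→11600, (A,nl)→20100 …(+1); best=1800 via (D,hash)
  {CD}: card=2000; try (D,hash)→1600, (C,hash)→1600, (D,merge)→1700, (C,merge)→1700, (D,nl_idx)→2800, (C,nl_idx)→2800 …(+2); best=1600 via (D,hash)
  {BD}: card=100; try (D,nl_idx)→900, (B,nl_idx)→900, (D,hash)→1600, (B,hash)→1600, (D,merge)→1700, (B,merge)→1700 …(+2); best=900 via (D,nl_idx)
  {AC}: card=4000; try (C,hash)→1800, (A,merge)→2700, (C,merge)→2800, (A,hash)→3400, (C,nl_idx)→5600, (A,nl)→20100 …(+1); best=1800 via (C,hash)
  {AB}: card=5000; try (B,hash)→1800, (A,merge)→2700, (B,merge)→2800, (A,hash)→3400, (B,nl_idx)→6600, (A,nl)→20100 …(+1); best=1800 via (B,hash)
  {BC}: card=500; try (C,nl_idx)→1300, (B,nl_idx)→1300, (C,hash)→1600, (B,hash)→1600, (C,merge)→1700, (B,merge)→1700 …(+2); best=1300 via (C,nl_idx)
  {ACD}: card=40000; try (A,hash)→6800, (D,hash)→7200, (C,hash)→13200, (A,merge)→27400, (D,merge)→54600, (D,nl_idx)→69800 …(+5); best=6800 via (A,hash)
  {ABD}: card=2500; try (A,merge)→3500, (A,hash)→4200, (D,hash)→8200, (B,hash)→13200, (A,nl)→20900, (D,nl_idx)→39300 …(+5); best=3500 via (A,merge)
  {BCD}: card=100; try (C,nl_idx)→1700, (C,hash)→2400, (C,merge)→2500, (D,hash)→3200, (D,nl_idx)→4900, (B,hash)→5000 …(+6); best=1700 via (C,nl_idx)
  {ABC}: card=5000; try (A,hash)→5000, (B,hash)→7200, (A,merge)→8100, (C,hash)→8200, (B,nl_idx)→34800, (C,nl_idx)→41800 …(+5); best=5000 via (A,hash)
  {ABCD}: card=500; try (A,merge)→4300, (A,hash)→5000, (C,hash)→7400, (D,hash)→11400, (C,nl_idx)→21500, (A,nl)→21700 …(+9); best=4300 via (A,merge)

cost=4300; order=B,D,C,A; methods=nl_idx,nl_idx,merge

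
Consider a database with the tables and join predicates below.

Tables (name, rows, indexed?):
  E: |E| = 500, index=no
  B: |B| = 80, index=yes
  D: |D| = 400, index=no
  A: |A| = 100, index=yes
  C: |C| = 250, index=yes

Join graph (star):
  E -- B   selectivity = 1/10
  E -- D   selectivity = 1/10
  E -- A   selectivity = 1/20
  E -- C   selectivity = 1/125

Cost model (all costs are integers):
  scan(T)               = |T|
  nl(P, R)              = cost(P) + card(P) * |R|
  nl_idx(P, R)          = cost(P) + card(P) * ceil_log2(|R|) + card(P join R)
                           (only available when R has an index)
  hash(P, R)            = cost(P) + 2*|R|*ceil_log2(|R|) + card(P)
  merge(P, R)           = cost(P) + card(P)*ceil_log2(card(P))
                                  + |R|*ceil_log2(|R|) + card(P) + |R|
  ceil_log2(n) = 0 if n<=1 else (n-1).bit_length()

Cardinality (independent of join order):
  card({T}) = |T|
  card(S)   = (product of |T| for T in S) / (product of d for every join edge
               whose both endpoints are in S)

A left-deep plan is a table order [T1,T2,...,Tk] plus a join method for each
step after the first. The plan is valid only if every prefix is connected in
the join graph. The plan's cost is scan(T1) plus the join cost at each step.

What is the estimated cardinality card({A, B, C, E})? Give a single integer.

Tables in S: A(100), B(80), C(250), E(500)
Edges inside S: E-B(d=10), E-A(d=20), E-C(d=125)
numerator = 100 * 80 * 250 * 500 = 1000000000
denominator = 10 * 20 * 125 = 25000
card(S) = 1000000000 / 25000 = 40000

40000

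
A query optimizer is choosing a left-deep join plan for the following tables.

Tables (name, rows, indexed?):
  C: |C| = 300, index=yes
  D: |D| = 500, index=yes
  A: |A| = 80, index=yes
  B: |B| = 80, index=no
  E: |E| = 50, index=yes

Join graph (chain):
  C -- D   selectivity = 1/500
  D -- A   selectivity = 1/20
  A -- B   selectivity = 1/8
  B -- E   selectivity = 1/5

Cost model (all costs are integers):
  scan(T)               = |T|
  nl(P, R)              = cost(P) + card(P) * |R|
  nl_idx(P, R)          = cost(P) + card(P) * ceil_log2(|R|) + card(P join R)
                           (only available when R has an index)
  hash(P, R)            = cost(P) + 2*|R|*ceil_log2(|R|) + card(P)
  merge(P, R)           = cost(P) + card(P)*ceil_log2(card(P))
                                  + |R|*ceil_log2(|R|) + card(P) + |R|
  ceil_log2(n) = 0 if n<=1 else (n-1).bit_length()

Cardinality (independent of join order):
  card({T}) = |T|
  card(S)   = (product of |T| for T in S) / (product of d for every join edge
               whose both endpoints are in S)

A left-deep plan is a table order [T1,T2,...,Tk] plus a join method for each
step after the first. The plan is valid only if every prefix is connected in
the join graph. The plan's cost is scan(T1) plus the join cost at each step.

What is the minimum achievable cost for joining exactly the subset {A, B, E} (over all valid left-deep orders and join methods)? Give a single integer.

2680

Selinger DP over subsets of {A,B,E}:
  {A}: scan cost=80, card=80
  {B}: scan cost=80, card=80
  {E}: scan cost=50, card=50
  {AB}: card=800; try (B,hash)→1280, (A,hash)→1280, (B,merge)→1360, (A,merge)→1360, (A,nl_idx)→1440, (B,nl)→6480 …(+1); best=1280 via (B,hash)
  {BE}: card=800; try (E,hash)→760, (B,merge)→1040, (E,merge)→1070, (B,hash)→1220, (E,nl_idx)→1360, (B,nl)→4050 …(+1); best=760 via (E,hash)
  {ABE}: card=8000; try (E,hash)→2680, (A,hash)→2680, (A,merge)→10200, (E,merge)→10430, (E,nl_idx)→14080, (A,nl_idx)→14360 …(+2); best=2680 via (E,hash)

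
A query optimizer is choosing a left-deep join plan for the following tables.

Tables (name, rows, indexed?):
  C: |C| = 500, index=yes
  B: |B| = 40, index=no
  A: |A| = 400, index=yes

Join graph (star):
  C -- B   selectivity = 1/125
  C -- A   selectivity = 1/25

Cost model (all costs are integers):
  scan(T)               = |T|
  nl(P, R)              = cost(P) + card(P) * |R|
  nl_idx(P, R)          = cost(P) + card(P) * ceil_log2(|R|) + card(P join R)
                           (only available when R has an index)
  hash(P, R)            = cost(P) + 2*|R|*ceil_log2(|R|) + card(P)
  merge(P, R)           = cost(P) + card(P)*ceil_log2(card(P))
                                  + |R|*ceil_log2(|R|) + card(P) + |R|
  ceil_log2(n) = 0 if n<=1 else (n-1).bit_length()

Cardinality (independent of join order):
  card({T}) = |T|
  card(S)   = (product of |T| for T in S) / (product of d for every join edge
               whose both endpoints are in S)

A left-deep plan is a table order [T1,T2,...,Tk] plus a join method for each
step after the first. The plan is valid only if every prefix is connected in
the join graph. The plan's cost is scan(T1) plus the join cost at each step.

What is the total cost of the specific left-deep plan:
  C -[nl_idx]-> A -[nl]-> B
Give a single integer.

step 1: scan C: cost=500, card=500
step 2: join A via nl_idx
    card(P join A) = 500*400/(25) = 8000
    cost = 500 + 500*9 + 8000 = 13000
step 3: join B via nl
    card(P join B) = 8000*40/(125) = 2560
    cost = 13000 + 8000*40 = 333000

333000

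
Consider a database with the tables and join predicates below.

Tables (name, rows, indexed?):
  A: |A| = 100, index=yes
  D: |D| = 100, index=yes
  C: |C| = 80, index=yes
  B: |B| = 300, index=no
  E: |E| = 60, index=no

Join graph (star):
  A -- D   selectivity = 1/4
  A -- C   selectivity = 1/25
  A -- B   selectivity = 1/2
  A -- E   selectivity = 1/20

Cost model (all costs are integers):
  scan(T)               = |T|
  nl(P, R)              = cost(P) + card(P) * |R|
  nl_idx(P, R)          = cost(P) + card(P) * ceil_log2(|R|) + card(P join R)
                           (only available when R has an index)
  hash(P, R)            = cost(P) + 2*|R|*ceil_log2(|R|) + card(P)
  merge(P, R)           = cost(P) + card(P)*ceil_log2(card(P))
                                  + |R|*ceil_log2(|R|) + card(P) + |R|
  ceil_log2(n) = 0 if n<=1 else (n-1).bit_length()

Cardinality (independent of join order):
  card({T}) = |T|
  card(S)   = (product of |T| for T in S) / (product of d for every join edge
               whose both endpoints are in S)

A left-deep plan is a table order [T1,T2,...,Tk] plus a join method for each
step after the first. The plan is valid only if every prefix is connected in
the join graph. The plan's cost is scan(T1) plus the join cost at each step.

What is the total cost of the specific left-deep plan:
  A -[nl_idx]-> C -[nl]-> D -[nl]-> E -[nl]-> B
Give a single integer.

7713120

step 1: scan A: cost=100, card=100
step 2: join C via nl_idx
    card(P join C) = 100*80/(25) = 320
    cost = 100 + 100*7 + 320 = 1120
step 3: join D via nl
    card(P join D) = 320*100/(4) = 8000
    cost = 1120 + 320*100 = 33120
step 4: join E via nl
    card(P join E) = 8000*60/(20) = 24000
    cost = 33120 + 8000*60 = 513120
step 5: join B via nl
    card(P join B) = 24000*300/(2) = 3600000
    cost = 513120 + 24000*300 = 7713120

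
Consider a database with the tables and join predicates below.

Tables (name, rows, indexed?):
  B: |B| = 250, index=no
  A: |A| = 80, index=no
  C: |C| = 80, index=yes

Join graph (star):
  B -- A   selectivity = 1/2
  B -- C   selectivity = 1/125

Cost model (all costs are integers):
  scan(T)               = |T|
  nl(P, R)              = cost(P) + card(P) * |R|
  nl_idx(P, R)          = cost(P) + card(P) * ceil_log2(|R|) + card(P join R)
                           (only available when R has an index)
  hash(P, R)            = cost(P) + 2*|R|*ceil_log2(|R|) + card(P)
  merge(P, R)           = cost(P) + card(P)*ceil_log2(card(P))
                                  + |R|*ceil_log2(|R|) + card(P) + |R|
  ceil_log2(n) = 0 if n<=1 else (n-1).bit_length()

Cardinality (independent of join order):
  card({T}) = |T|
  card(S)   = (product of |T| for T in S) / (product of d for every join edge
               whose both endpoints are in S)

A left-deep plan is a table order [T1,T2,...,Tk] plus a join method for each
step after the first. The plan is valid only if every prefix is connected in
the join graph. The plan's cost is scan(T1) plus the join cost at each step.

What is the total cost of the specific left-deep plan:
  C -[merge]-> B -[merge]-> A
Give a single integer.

5050

step 1: scan C: cost=80, card=80
step 2: join B via merge
    card(P join B) = 80*250/(125) = 160
    cost = 80 + 80*7 + 250*8 + 80 + 250 = 2970
step 3: join A via merge
    card(P join A) = 160*80/(2) = 6400
    cost = 2970 + 160*8 + 80*7 + 160 + 80 = 5050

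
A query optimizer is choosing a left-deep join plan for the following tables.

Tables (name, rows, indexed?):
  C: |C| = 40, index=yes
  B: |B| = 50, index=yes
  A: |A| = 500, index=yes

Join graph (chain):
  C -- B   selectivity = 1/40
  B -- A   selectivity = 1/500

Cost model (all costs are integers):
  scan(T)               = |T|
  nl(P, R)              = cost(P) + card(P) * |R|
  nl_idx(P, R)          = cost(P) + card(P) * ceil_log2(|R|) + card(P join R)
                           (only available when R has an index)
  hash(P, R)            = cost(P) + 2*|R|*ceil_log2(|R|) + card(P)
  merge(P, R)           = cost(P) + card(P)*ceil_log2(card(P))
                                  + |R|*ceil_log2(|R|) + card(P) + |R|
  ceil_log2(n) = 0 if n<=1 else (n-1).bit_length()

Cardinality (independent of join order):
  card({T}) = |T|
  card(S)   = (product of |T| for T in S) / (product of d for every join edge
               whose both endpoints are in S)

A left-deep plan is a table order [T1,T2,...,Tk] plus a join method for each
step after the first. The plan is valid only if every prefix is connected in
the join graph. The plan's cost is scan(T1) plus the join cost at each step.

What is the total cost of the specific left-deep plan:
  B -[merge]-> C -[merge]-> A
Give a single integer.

step 1: scan B: cost=50, card=50
step 2: join C via merge
    card(P join C) = 50*40/(40) = 50
    cost = 50 + 50*6 + 40*6 + 50 + 40 = 680
step 3: join A via merge
    card(P join A) = 50*500/(500) = 50
    cost = 680 + 50*6 + 500*9 + 50 + 500 = 6030

6030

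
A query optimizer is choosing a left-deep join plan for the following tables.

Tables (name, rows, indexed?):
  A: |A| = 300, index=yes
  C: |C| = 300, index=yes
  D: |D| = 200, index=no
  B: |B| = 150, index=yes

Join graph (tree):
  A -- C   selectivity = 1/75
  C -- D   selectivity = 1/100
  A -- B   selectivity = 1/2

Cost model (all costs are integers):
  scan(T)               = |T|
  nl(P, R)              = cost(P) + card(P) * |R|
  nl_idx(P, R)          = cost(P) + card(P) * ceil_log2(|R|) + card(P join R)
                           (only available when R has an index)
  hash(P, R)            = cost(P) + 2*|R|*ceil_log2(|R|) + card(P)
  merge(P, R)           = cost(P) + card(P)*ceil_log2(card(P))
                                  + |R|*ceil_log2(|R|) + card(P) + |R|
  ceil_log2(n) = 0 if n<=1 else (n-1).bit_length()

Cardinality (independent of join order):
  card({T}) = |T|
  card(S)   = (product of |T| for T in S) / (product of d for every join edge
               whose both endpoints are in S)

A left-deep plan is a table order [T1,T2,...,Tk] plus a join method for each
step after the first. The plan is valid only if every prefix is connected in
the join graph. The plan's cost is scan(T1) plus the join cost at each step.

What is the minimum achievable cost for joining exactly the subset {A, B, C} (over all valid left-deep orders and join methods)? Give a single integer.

Selinger DP over subsets of {A,B,C}:
  {A}: scan cost=300, card=300
  {C}: scan cost=300, card=300
  {B}: scan cost=150, card=150
  {AC}: card=1200; try (C,nl_idx)→4200, (A,nl_idx)→4200, (C,hash)→6000, (A,hash)→6000, (C,merge)→6300, (A,merge)→6300 …(+2); best=4200 via (C,nl_idx)
  {AB}: card=22500; try (B,hash)→3000, (A,merge)→4500, (B,merge)→4650, (A,hash)→5700, (A,nl_idx)→24000, (B,nl_idx)→25200 …(+2); best=3000 via (B,hash)
  {ABC}: card=90000; try (B,hash)→7800, (B,merge)→19950, (C,hash)→30900, (B,nl_idx)→103800, (B,nl)→184200, (C,nl_idx)→295500 …(+2); best=7800 via (B,hash)

7800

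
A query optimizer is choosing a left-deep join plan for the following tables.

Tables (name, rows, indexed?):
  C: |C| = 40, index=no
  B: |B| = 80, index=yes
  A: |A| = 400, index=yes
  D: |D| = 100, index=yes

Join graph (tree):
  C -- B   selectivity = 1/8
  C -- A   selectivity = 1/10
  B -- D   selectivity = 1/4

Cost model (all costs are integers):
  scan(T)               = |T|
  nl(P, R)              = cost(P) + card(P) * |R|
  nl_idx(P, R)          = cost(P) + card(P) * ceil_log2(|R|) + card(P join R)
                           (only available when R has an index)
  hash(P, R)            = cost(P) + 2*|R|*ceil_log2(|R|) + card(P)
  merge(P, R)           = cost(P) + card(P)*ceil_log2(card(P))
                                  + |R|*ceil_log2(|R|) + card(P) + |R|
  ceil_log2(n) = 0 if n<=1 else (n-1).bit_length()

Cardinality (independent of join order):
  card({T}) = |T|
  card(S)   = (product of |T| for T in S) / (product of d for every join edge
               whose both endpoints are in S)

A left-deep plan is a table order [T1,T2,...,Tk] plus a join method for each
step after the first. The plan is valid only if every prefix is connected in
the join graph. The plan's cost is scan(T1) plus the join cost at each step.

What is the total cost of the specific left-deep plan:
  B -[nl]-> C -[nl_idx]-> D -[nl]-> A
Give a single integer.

4016080

step 1: scan B: cost=80, card=80
step 2: join C via nl
    card(P join C) = 80*40/(8) = 400
    cost = 80 + 80*40 = 3280
step 3: join D via nl_idx
    card(P join D) = 400*100/(4) = 10000
    cost = 3280 + 400*7 + 10000 = 16080
step 4: join A via nl
    card(P join A) = 10000*400/(10) = 400000
    cost = 16080 + 10000*400 = 4016080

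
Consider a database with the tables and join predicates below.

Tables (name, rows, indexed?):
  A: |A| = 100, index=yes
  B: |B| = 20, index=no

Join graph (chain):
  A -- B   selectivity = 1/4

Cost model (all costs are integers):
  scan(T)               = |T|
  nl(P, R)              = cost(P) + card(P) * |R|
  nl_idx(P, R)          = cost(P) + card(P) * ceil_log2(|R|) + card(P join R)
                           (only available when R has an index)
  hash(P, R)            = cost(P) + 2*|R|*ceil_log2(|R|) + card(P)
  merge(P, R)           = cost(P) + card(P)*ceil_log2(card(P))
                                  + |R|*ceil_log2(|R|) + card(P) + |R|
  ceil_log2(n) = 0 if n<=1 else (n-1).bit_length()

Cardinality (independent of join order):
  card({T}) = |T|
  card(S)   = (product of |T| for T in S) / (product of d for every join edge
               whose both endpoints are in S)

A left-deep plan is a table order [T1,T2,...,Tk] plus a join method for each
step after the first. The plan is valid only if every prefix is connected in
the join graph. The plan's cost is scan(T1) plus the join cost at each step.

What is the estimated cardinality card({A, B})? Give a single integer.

500

Tables in S: A(100), B(20)
Edges inside S: A-B(d=4)
numerator = 100 * 20 = 2000
denominator = 4 = 4
card(S) = 2000 / 4 = 500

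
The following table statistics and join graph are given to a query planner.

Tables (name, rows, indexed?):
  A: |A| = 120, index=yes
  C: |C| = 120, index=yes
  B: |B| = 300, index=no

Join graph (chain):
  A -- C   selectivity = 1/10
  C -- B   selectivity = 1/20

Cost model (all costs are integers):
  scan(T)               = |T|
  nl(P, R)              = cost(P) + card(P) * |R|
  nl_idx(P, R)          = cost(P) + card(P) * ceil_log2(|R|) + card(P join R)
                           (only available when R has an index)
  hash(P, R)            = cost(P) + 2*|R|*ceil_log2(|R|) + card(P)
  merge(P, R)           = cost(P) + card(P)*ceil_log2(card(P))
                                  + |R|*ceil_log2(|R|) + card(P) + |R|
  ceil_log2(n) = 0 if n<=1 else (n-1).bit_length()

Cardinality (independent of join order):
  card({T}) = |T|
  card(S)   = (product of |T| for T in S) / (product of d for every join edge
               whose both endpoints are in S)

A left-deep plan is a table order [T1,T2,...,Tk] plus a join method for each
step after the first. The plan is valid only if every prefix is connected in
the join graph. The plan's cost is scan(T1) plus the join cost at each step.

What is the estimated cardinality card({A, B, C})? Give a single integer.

Tables in S: A(120), B(300), C(120)
Edges inside S: A-C(d=10), C-B(d=20)
numerator = 120 * 300 * 120 = 4320000
denominator = 10 * 20 = 200
card(S) = 4320000 / 200 = 21600

21600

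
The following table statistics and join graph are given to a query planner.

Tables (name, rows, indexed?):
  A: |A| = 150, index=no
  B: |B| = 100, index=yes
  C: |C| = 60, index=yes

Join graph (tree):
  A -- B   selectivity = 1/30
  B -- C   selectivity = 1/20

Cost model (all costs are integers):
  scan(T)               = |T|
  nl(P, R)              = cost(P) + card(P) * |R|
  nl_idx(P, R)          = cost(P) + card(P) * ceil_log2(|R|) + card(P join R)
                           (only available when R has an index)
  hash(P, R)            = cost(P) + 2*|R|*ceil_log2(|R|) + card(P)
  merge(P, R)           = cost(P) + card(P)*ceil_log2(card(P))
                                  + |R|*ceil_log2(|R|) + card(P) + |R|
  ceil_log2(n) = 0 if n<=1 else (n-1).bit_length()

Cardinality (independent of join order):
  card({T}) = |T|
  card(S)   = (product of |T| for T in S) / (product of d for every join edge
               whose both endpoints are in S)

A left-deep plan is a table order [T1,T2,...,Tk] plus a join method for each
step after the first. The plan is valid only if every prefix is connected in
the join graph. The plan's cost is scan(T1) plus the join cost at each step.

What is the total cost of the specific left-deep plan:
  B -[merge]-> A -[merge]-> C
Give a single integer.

step 1: scan B: cost=100, card=100
step 2: join A via merge
    card(P join A) = 100*150/(30) = 500
    cost = 100 + 100*7 + 150*8 + 100 + 150 = 2250
step 3: join C via merge
    card(P join C) = 500*60/(20) = 1500
    cost = 2250 + 500*9 + 60*6 + 500 + 60 = 7670

7670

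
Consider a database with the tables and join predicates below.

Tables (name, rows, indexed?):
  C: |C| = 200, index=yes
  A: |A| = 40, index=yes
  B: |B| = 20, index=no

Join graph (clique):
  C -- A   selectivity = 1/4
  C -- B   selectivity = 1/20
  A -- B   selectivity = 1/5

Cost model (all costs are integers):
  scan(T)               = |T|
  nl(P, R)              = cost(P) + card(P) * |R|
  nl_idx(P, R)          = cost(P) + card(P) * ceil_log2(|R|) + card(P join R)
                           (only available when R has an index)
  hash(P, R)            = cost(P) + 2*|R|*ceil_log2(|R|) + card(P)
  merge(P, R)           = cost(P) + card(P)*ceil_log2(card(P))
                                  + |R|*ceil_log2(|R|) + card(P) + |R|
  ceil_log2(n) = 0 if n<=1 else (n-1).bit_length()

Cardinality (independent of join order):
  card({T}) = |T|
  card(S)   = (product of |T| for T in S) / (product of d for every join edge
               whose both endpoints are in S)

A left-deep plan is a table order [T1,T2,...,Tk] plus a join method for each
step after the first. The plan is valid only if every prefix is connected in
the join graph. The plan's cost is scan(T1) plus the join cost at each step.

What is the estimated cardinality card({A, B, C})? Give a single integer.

400

Tables in S: A(40), B(20), C(200)
Edges inside S: C-A(d=4), C-B(d=20), A-B(d=5)
numerator = 40 * 20 * 200 = 160000
denominator = 4 * 20 * 5 = 400
card(S) = 160000 / 400 = 400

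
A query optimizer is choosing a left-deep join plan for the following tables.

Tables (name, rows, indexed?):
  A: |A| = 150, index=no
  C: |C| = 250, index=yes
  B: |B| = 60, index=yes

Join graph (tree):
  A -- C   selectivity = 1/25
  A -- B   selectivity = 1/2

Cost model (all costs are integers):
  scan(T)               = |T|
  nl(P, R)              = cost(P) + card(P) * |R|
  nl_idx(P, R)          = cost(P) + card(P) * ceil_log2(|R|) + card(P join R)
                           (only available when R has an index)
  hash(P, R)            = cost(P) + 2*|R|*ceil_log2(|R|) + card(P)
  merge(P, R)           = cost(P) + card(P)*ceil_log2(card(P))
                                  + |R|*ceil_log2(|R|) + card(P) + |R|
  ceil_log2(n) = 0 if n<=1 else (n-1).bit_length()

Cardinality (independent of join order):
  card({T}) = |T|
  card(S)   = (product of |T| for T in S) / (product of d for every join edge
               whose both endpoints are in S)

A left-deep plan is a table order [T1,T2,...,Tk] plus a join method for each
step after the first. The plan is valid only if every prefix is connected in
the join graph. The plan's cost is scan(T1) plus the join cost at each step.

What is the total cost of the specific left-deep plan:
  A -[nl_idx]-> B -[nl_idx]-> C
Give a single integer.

86550

step 1: scan A: cost=150, card=150
step 2: join B via nl_idx
    card(P join B) = 150*60/(2) = 4500
    cost = 150 + 150*6 + 4500 = 5550
step 3: join C via nl_idx
    card(P join C) = 4500*250/(25) = 45000
    cost = 5550 + 4500*8 + 45000 = 86550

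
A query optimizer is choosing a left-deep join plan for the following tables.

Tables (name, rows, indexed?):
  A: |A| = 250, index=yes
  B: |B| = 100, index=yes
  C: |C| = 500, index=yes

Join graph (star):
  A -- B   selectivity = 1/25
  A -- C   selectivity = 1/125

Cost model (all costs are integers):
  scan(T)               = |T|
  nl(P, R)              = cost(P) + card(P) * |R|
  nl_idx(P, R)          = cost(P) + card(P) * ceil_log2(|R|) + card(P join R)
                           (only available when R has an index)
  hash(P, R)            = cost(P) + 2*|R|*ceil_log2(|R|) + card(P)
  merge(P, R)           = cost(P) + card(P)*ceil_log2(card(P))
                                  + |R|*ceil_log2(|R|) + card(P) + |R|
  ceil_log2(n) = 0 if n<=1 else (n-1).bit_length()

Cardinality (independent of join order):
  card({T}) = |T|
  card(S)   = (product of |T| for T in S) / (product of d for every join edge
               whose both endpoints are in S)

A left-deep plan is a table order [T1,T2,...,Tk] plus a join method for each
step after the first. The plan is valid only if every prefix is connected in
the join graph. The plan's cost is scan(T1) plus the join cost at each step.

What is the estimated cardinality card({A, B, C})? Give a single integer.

4000

Tables in S: A(250), B(100), C(500)
Edges inside S: A-B(d=25), A-C(d=125)
numerator = 250 * 100 * 500 = 12500000
denominator = 25 * 125 = 3125
card(S) = 12500000 / 3125 = 4000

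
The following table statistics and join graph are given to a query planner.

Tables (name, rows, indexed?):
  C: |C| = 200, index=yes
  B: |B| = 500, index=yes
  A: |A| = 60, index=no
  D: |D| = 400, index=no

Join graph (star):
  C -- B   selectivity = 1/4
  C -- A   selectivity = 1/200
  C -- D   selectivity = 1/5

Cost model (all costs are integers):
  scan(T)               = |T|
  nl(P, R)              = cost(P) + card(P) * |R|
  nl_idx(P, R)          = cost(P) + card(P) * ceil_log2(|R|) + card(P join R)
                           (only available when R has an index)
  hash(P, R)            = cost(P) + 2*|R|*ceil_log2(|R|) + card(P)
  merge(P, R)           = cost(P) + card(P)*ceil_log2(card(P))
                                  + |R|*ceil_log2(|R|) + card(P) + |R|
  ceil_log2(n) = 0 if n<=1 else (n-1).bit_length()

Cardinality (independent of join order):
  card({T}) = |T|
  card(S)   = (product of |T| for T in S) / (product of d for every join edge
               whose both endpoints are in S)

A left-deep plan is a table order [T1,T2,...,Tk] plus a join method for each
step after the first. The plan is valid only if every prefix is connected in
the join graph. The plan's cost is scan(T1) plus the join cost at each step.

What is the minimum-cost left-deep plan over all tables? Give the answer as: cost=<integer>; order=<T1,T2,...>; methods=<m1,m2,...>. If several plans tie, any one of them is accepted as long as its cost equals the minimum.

cost=18820; order=A,C,D,B; methods=nl_idx,merge,hash

Selinger DP (subsets sized 1..n):
  {C}: scan cost=200, card=200
  {B}: scan cost=500, card=500
  {A}: scan cost=60, card=60
  {D}: scan cost=400, card=400
  {BC}: card=25000; try (C,hash)→4200, (B,merge)→7000, (C,merge)→7300, (B,hash)→9400, (B,nl_idx)→27000, (C,nl_idx)→29500 …(+2); best=4200 via (C,hash)
  {AC}: card=60; try (C,nl_idx)→600, (A,hash)→1120, (C,merge)→2280, (A,merge)→2420, (C,hash)→3320, (C,nl)→12060 …(+1); best=600 via (C,nl_idx)
  {CD}: card=16000; try (C,hash)→4000, (D,merge)→6000, (C,merge)→6200, (D,hash)→7600, (C,nl_idx)→19600, (D,nl)→80200 …(+1); best=4000 via (C,hash)
  {ABC}: card=7500; try (B,merge)→6020, (B,nl_idx)→8640, (B,hash)→9660, (A,hash)→29920, (B,nl)→30600, (A,merge)→404620 …(+1); best=6020 via (B,merge)
  {BCD}: card=2000000; try (B,hash)→29000, (D,hash)→36400, (B,merge)→249000, (D,merge)→408200, (B,nl_idx)→2148000, (B,nl)→8004000 …(+1); best=29000 via (B,hash)
  {ACD}: card=4800; try (D,merge)→5020, (D,hash)→7860, (A,hash)→20720, (D,nl)→24600, (A,merge)→244420, (A,nl)→964000; best=5020 via (D,merge)
  {ABCD}: card=600000; try (B,hash)→18820, (D,hash)→20720, (B,merge)→77220, (D,merge)→115020, (B,nl_idx)→648220, (A,hash)→2029720 …(+4); best=18820 via (B,hash)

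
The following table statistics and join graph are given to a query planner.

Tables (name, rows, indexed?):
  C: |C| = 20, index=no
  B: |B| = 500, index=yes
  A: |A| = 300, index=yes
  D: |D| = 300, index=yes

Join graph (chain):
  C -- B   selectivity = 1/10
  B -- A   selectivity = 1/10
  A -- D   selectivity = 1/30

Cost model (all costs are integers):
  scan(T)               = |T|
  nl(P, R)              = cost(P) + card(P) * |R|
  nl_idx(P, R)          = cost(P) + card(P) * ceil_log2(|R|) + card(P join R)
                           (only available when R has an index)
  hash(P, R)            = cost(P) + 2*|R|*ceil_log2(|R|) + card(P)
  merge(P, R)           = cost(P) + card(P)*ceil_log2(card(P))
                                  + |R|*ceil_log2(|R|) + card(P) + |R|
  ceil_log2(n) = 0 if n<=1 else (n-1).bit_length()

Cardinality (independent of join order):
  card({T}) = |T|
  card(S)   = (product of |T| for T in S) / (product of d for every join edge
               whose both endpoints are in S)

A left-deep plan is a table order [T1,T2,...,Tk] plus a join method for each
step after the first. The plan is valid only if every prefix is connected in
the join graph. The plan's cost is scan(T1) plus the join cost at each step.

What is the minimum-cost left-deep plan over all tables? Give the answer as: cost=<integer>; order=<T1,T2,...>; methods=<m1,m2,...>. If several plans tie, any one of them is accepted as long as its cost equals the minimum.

Selinger DP (subsets sized 1..n):
  {C}: scan cost=20, card=20
  {B}: scan cost=500, card=500
  {A}: scan cost=300, card=300
  {D}: scan cost=300, card=300
  {BC}: card=1000; try (C,hash)→1200, (B,nl_idx)→1200, (B,merge)→5140, (C,merge)→5620, (B,hash)→9040, (B,nl)→10020 …(+1); best=1200 via (C,hash)
  {AB}: card=15000; try (A,hash)→6400, (B,merge)→8300, (A,merge)→8500, (B,hash)→9600, (B,nl_idx)→18000, (A,nl_idx)→20000 …(+2); best=6400 via (A,hash)
  {AD}: card=3000; try (D,hash)→6000, (D,nl_idx)→6000, (A,hash)→6000, (A,nl_idx)→6000, (D,merge)→6300, (A,merge)→6300 …(+2); best=6000 via (D,hash)
  {ABC}: card=30000; try (A,hash)→7600, (A,merge)→15200, (C,hash)→21600, (A,nl_idx)→40200, (C,merge)→231520, (A,nl)→301200 …(+1); best=7600 via (A,hash)
  {ABD}: card=150000; try (B,hash)→18000, (D,hash)→26800, (B,merge)→50000, (B,nl_idx)→183000, (D,merge)→234400, (D,nl_idx)→291400 …(+2); best=18000 via (B,hash)
  {ABCD}: card=300000; try (D,hash)→43000, (C,hash)→168200, (D,merge)→490600, (D,nl_idx)→577600, (C,merge)→2868120, (C,nl)→3018000 …(+1); best=43000 via (D,hash)

cost=43000; order=B,C,A,D; methods=hash,hash,hash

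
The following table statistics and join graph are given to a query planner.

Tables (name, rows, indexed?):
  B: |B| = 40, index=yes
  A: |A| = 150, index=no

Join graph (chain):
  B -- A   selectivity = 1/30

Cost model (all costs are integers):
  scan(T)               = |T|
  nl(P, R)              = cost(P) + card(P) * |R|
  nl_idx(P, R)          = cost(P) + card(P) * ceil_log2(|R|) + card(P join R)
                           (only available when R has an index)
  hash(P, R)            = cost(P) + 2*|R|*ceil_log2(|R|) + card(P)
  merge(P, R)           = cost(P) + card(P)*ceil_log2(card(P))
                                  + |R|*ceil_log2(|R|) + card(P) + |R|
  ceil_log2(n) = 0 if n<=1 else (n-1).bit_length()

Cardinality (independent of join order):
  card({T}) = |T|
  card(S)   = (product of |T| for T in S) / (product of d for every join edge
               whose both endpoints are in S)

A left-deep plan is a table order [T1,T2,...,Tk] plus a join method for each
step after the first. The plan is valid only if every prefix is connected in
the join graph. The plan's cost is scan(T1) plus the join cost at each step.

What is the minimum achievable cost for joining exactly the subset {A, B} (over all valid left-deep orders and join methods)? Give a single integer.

Selinger DP over subsets of {A,B}:
  {B}: scan cost=40, card=40
  {A}: scan cost=150, card=150
  {AB}: card=200; try (B,hash)→780, (B,nl_idx)→1250, (A,merge)→1670, (B,merge)→1780, (A,hash)→2480, (A,nl)→6040 …(+1); best=780 via (B,hash)

780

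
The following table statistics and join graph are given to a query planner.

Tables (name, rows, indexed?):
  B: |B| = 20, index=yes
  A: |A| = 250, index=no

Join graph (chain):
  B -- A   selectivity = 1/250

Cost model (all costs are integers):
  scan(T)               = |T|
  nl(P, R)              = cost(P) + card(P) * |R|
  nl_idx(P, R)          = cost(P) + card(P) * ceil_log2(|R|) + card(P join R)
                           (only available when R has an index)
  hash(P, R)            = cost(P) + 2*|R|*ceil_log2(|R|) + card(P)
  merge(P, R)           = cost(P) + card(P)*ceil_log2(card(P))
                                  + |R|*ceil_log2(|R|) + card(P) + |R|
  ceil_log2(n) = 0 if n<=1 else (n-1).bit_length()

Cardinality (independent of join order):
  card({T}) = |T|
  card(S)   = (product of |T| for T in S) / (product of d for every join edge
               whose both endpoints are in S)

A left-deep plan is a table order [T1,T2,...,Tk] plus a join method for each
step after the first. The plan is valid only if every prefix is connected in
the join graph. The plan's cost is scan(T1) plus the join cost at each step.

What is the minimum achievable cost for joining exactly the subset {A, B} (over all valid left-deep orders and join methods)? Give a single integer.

Selinger DP over subsets of {A,B}:
  {B}: scan cost=20, card=20
  {A}: scan cost=250, card=250
  {AB}: card=20; try (B,hash)→700, (B,nl_idx)→1520, (A,merge)→2390, (B,merge)→2620, (A,hash)→4040, (A,nl)→5020 …(+1); best=700 via (B,hash)

700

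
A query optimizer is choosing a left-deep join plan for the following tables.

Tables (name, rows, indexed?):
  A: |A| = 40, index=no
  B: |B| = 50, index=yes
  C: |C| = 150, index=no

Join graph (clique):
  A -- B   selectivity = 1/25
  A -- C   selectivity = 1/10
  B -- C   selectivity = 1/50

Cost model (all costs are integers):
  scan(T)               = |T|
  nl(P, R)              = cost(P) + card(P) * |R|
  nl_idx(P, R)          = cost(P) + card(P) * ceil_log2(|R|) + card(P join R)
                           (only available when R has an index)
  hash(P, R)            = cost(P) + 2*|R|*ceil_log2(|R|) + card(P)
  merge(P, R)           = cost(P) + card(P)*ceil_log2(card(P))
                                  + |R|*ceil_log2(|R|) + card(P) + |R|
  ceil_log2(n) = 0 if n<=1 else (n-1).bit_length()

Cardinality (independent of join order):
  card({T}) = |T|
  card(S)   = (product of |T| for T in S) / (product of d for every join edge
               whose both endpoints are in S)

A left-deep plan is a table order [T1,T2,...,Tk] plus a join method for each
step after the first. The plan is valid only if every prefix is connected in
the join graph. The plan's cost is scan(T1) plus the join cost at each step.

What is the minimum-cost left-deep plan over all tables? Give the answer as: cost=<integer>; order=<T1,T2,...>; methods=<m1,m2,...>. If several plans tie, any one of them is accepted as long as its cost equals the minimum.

Selinger DP (subsets sized 1..n):
  {A}: scan cost=40, card=40
  {B}: scan cost=50, card=50
  {C}: scan cost=150, card=150
  {AB}: card=80; try (B,nl_idx)→360, (A,hash)→580, (B,merge)→670, (B,hash)→680, (A,merge)→680, (B,nl)→2040 …(+1); best=360 via (B,nl_idx)
  {AC}: card=600; try (A,hash)→780, (C,merge)→1670, (A,merge)→1780, (C,hash)→2480, (C,nl)→6040, (A,nl)→6150; best=780 via (A,hash)
  {BC}: card=150; try (B,hash)→900, (B,nl_idx)→1200, (C,merge)→1750, (B,merge)→1850, (C,hash)→2500, (C,nl)→7550 …(+1); best=900 via (B,hash)
  {ABC}: card=24; try (A,hash)→1530, (B,hash)→1980, (C,merge)→2350, (A,merge)→2530, (C,hash)→2840, (B,nl_idx)→4404 …(+4); best=1530 via (A,hash)

cost=1530; order=C,B,A; methods=hash,hash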